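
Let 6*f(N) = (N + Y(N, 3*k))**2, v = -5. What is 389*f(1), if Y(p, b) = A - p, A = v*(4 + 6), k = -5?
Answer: 486250/3 ≈ 1.6208e+5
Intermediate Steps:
A = -50 (A = -5*(4 + 6) = -5*10 = -50)
Y(p, b) = -50 - p
f(N) = 1250/3 (f(N) = (N + (-50 - N))**2/6 = (1/6)*(-50)**2 = (1/6)*2500 = 1250/3)
389*f(1) = 389*(1250/3) = 486250/3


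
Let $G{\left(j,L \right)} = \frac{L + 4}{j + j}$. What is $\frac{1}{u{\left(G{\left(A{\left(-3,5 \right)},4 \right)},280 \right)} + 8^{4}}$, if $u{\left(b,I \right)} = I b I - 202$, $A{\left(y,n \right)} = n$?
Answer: $\frac{1}{66614} \approx 1.5012 \cdot 10^{-5}$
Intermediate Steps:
$G{\left(j,L \right)} = \frac{4 + L}{2 j}$
$u{\left(b,I \right)} = -202 + b I^{2}$ ($u{\left(b,I \right)} = b I^{2} - 202 = -202 + b I^{2}$)
$\frac{1}{u{\left(G{\left(A{\left(-3,5 \right)},4 \right)},280 \right)} + 8^{4}} = \frac{1}{\left(-202 + \frac{4 + 4}{2 \cdot 5} \cdot 280^{2}\right) + 8^{4}} = \frac{1}{\left(-202 + \frac{1}{2} \cdot \frac{1}{5} \cdot 8 \cdot 78400\right) + 4096} = \frac{1}{\left(-202 + \frac{4}{5} \cdot 78400\right) + 4096} = \frac{1}{\left(-202 + 62720\right) + 4096} = \frac{1}{62518 + 4096} = \frac{1}{66614}$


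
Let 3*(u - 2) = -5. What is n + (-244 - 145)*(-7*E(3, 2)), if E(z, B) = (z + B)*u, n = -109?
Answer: 13288/3 ≈ 4429.3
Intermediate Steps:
u = ⅓ (u = 2 + (⅓)*(-5) = 2 - 5/3 = ⅓ ≈ 0.33333)
E(z, B) = B/3 + z/3 (E(z, B) = (z + B)*(⅓) = (B + z)*(⅓) = B/3 + z/3)
n + (-244 - 145)*(-7*E(3, 2)) = -109 + (-244 - 145)*(-7*((⅓)*2 + (⅓)*3)) = -109 - (-2723)*(⅔ + 1) = -109 - (-2723)*5/3 = -109 - 389*(-35/3) = -109 + 13615/3 = 13288/3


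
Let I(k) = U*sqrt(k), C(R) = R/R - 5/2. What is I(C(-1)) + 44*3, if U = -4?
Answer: 132 - 2*I*sqrt(6) ≈ 132.0 - 4.899*I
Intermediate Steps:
C(R) = -3/2 (C(R) = 1 - 5*1/2 = 1 - 5/2 = -3/2)
I(k) = -4*sqrt(k)
I(C(-1)) + 44*3 = -2*I*sqrt(6) + 44*3 = -2*I*sqrt(6) + 132 = 132 - 2*I*sqrt(6)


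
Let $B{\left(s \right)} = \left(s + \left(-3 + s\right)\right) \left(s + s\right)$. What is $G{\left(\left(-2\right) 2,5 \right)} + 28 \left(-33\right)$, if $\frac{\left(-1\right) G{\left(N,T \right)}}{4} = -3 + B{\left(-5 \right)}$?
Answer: $-1432$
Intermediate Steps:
$B{\left(s \right)} = 2 s \left(-3 + 2 s\right)$ ($B{\left(s \right)} = \left(-3 + 2 s\right) 2 s = 2 s \left(-3 + 2 s\right)$)
$G{\left(N,T \right)} = -508$ ($G{\left(N,T \right)} = - 4 \left(-3 + 2 \left(-5\right) \left(-3 + 2 \left(-5\right)\right)\right) = - 4 \left(-3 + 2 \left(-5\right) \left(-3 - 10\right)\right) = - 4 \left(-3 + 2 \left(-5\right) \left(-13\right)\right) = - 4 \left(-3 + 130\right) = \left(-4\right) 127 = -508$)
$G{\left(\left(-2\right) 2,5 \right)} + 28 \left(-33\right) = -508 + 28 \left(-33\right) = -508 - 924 = -1432$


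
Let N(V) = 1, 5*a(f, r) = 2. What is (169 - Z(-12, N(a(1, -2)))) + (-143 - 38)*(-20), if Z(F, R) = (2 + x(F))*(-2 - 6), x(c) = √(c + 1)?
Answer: 3805 + 8*I*√11 ≈ 3805.0 + 26.533*I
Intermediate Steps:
x(c) = √(1 + c)
a(f, r) = ⅖ (a(f, r) = (⅕)*2 = ⅖)
Z(F, R) = -16 - 8*√(1 + F) (Z(F, R) = (2 + √(1 + F))*(-2 - 6) = (2 + √(1 + F))*(-8) = -16 - 8*√(1 + F))
(169 - Z(-12, N(a(1, -2)))) + (-143 - 38)*(-20) = (169 - (-16 - 8*√(1 - 12))) + (-143 - 38)*(-20) = (169 - (-16 - 8*I*√11)) - 181*(-20) = (169 - (-16 - 8*I*√11)) + 3620 = (169 + (16 + 8*I*√11)) + 3620 = (185 + 8*I*√11) + 3620 = 3805 + 8*I*√11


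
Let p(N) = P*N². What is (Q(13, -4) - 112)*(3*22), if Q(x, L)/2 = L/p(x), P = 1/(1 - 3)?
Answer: -1248192/169 ≈ -7385.8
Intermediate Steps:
P = -½ (P = 1/(-2) = -½ ≈ -0.50000)
p(N) = -N²/2
Q(x, L) = -4*L/x² (Q(x, L) = 2*(L/((-x²/2))) = 2*(L*(-2/x²)) = 2*(-2*L/x²) = -4*L/x²)
(Q(13, -4) - 112)*(3*22) = (-4*(-4)/13² - 112)*(3*22) = (-4*(-4)*1/169 - 112)*66 = (16/169 - 112)*66 = -18912/169*66 = -1248192/169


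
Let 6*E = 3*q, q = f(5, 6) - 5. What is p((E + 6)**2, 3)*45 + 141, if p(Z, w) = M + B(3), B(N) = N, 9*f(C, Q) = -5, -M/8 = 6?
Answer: -1884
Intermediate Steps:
M = -48 (M = -8*6 = -48)
f(C, Q) = -5/9 (f(C, Q) = (1/9)*(-5) = -5/9)
q = -50/9 (q = -5/9 - 5 = -50/9 ≈ -5.5556)
E = -25/9 (E = (3*(-50/9))/6 = (1/6)*(-50/3) = -25/9 ≈ -2.7778)
p(Z, w) = -45 (p(Z, w) = -48 + 3 = -45)
p((E + 6)**2, 3)*45 + 141 = -45*45 + 141 = -2025 + 141 = -1884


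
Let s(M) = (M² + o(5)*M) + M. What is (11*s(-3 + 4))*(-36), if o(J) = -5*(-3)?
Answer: -6732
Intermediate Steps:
o(J) = 15
s(M) = M² + 16*M (s(M) = (M² + 15*M) + M = M² + 16*M)
(11*s(-3 + 4))*(-36) = (11*((-3 + 4)*(16 + (-3 + 4))))*(-36) = (11*(1*(16 + 1)))*(-36) = (11*(1*17))*(-36) = (11*17)*(-36) = 187*(-36) = -6732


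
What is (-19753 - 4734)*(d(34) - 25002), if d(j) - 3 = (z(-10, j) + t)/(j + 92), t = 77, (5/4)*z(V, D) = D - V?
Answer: 128547028661/210 ≈ 6.1213e+8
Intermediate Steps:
z(V, D) = -4*V/5 + 4*D/5 (z(V, D) = 4*(D - V)/5 = -4*V/5 + 4*D/5)
d(j) = 3 + (85 + 4*j/5)/(92 + j) (d(j) = 3 + ((-⅘*(-10) + 4*j/5) + 77)/(j + 92) = 3 + ((8 + 4*j/5) + 77)/(92 + j) = 3 + (85 + 4*j/5)/(92 + j))
(-19753 - 4734)*(d(34) - 25002) = (-19753 - 4734)*(19*(95 + 34)/(5*(92 + 34)) - 25002) = -24487*((19/5)*129/126 - 25002) = -24487*((19/5)*(1/126)*129 - 25002) = -24487*(817/210 - 25002) = -24487*(-5249603/210) = 128547028661/210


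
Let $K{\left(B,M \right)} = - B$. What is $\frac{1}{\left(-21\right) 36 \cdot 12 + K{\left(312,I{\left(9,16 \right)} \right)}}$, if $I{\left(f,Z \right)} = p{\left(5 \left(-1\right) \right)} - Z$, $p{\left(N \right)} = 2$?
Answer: $- \frac{1}{9384} \approx -0.00010656$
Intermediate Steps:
$I{\left(f,Z \right)} = 2 - Z$
$\frac{1}{\left(-21\right) 36 \cdot 12 + K{\left(312,I{\left(9,16 \right)} \right)}} = \frac{1}{\left(-21\right) 36 \cdot 12 - 312} = \frac{1}{\left(-756\right) 12 - 312} = \frac{1}{-9072 - 312} = \frac{1}{-9384} = - \frac{1}{9384}$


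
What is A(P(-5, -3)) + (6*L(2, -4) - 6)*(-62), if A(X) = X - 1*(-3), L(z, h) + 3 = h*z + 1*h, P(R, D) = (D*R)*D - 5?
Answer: 5905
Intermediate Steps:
P(R, D) = -5 + R*D² (P(R, D) = R*D² - 5 = -5 + R*D²)
L(z, h) = -3 + h + h*z (L(z, h) = -3 + (h*z + 1*h) = -3 + (h*z + h) = -3 + (h + h*z) = -3 + h + h*z)
A(X) = 3 + X (A(X) = X + 3 = 3 + X)
A(P(-5, -3)) + (6*L(2, -4) - 6)*(-62) = (3 + (-5 - 5*(-3)²)) + (6*(-3 - 4 - 4*2) - 6)*(-62) = (3 + (-5 - 5*9)) + (6*(-3 - 4 - 8) - 6)*(-62) = (3 + (-5 - 45)) + (6*(-15) - 6)*(-62) = (3 - 50) + (-90 - 6)*(-62) = -47 - 96*(-62) = -47 + 5952 = 5905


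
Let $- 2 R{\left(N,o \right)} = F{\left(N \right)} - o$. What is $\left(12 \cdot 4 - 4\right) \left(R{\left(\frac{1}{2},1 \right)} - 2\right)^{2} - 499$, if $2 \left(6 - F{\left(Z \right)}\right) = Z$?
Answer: $\frac{5491}{16} \approx 343.19$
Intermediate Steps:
$F{\left(Z \right)} = 6 - \frac{Z}{2}$
$R{\left(N,o \right)} = -3 + \frac{o}{2} + \frac{N}{4}$ ($R{\left(N,o \right)} = - \frac{\left(6 - \frac{N}{2}\right) - o}{2} = - \frac{6 - o - \frac{N}{2}}{2} = -3 + \frac{o}{2} + \frac{N}{4}$)
$\left(12 \cdot 4 - 4\right) \left(R{\left(\frac{1}{2},1 \right)} - 2\right)^{2} - 499 = \left(12 \cdot 4 - 4\right) \left(\left(-3 + \frac{1}{2} \cdot 1 + \frac{1}{4 \cdot 2}\right) - 2\right)^{2} - 499 = \left(48 - 4\right) \left(\left(-3 + \frac{1}{2} + \frac{1}{4} \cdot \frac{1}{2}\right) - 2\right)^{2} - 499 = 44 \left(\left(-3 + \frac{1}{2} + \frac{1}{8}\right) - 2\right)^{2} - 499 = 44 \left(- \frac{19}{8} - 2\right)^{2} - 499 = 44 \left(- \frac{35}{8}\right)^{2} - 499 = 44 \cdot \frac{1225}{64} - 499 = \frac{13475}{16} - 499 = \frac{5491}{16}$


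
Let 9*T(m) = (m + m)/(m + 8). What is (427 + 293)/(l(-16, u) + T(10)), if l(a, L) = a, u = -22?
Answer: -29160/643 ≈ -45.350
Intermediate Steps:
T(m) = 2*m/(9*(8 + m)) (T(m) = ((m + m)/(m + 8))/9 = ((2*m)/(8 + m))/9 = (2*m/(8 + m))/9 = 2*m/(9*(8 + m)))
(427 + 293)/(l(-16, u) + T(10)) = (427 + 293)/(-16 + (2/9)*10/(8 + 10)) = 720/(-16 + (2/9)*10/18) = 720/(-16 + (2/9)*10*(1/18)) = 720/(-16 + 10/81) = 720/(-1286/81) = 720*(-81/1286) = -29160/643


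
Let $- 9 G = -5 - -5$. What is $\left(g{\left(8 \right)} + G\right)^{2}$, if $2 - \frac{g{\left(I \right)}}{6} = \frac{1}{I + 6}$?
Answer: $\frac{6561}{49} \approx 133.9$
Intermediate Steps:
$g{\left(I \right)} = 12 - \frac{6}{6 + I}$ ($g{\left(I \right)} = 12 - \frac{6}{I + 6} = 12 - \frac{6}{6 + I}$)
$G = 0$ ($G = - \frac{-5 - -5}{9} = - \frac{-5 + 5}{9} = \left(- \frac{1}{9}\right) 0 = 0$)
$\left(g{\left(8 \right)} + G\right)^{2} = \left(\frac{6 \left(11 + 2 \cdot 8\right)}{6 + 8} + 0\right)^{2} = \left(\frac{6 \left(11 + 16\right)}{14} + 0\right)^{2} = \left(6 \cdot \frac{1}{14} \cdot 27 + 0\right)^{2} = \left(\frac{81}{7} + 0\right)^{2} = \left(\frac{81}{7}\right)^{2} = \frac{6561}{49}$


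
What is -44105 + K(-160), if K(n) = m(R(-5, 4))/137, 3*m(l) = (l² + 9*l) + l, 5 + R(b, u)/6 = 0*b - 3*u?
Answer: -6039257/137 ≈ -44082.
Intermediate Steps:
R(b, u) = -30 - 18*u (R(b, u) = -30 + 6*(0*b - 3*u) = -30 + 6*(0 - 3*u) = -30 + 6*(-3*u) = -30 - 18*u)
m(l) = l²/3 + 10*l/3 (m(l) = ((l² + 9*l) + l)/3 = (l² + 10*l)/3 = l²/3 + 10*l/3)
K(n) = 3128/137 (K(n) = ((-30 - 18*4)*(10 + (-30 - 18*4))/3)/137 = ((-30 - 72)*(10 + (-30 - 72))/3)*(1/137) = ((⅓)*(-102)*(10 - 102))*(1/137) = ((⅓)*(-102)*(-92))*(1/137) = 3128*(1/137) = 3128/137)
-44105 + K(-160) = -44105 + 3128/137 = -6039257/137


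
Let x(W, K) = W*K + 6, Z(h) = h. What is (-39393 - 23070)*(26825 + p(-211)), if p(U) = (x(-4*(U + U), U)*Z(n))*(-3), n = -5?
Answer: 332028635115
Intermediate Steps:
x(W, K) = 6 + K*W (x(W, K) = K*W + 6 = 6 + K*W)
p(U) = 90 - 120*U² (p(U) = ((6 + U*(-4*(U + U)))*(-5))*(-3) = ((6 + U*(-8*U))*(-5))*(-3) = ((6 - 8*U²)*(-5))*(-3) = (-30 + 40*U²)*(-3) = 90 - 120*U²)
(-39393 - 23070)*(26825 + p(-211)) = (-39393 - 23070)*(26825 + (90 - 120*(-211)²)) = -62463*(26825 + (90 - 120*44521)) = -62463*(26825 + (90 - 5342520)) = -62463*(26825 - 5342430) = -62463*(-5315605) = 332028635115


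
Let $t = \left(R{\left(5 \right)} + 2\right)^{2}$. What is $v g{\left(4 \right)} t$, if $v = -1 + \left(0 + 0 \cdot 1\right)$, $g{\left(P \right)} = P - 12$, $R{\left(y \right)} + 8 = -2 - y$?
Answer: $1352$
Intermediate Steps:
$R{\left(y \right)} = -10 - y$ ($R{\left(y \right)} = -8 - \left(2 + y\right) = -10 - y$)
$g{\left(P \right)} = -12 + P$ ($g{\left(P \right)} = P - 12 = -12 + P$)
$v = -1$ ($v = -1 + \left(0 + 0\right) = -1 + 0 = -1$)
$t = 169$ ($t = \left(\left(-10 - 5\right) + 2\right)^{2} = \left(-15 + 2\right)^{2} = \left(-13\right)^{2} = 169$)
$v g{\left(4 \right)} t = - (-12 + 4) 169 = \left(-1\right) \left(-8\right) 169 = 8 \cdot 169 = 1352$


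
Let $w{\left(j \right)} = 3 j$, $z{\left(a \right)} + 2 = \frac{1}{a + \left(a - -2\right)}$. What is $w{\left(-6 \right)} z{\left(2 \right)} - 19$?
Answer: $14$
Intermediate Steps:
$z{\left(a \right)} = -2 + \frac{1}{2 + 2 a}$ ($z{\left(a \right)} = -2 + \frac{1}{a + \left(a - -2\right)} = -2 + \frac{1}{a + \left(a + 2\right)} = -2 + \frac{1}{a + \left(2 + a\right)} = -2 + \frac{1}{2 + 2 a}$)
$w{\left(-6 \right)} z{\left(2 \right)} - 19 = 3 \left(-6\right) \frac{-3 - 8}{2 \left(1 + 2\right)} - 19 = - 18 \frac{-3 - 8}{2 \cdot 3} - 19 = - 18 \cdot \frac{1}{2} \cdot \frac{1}{3} \left(-11\right) - 19 = \left(-18\right) \left(- \frac{11}{6}\right) - 19 = 33 - 19 = 14$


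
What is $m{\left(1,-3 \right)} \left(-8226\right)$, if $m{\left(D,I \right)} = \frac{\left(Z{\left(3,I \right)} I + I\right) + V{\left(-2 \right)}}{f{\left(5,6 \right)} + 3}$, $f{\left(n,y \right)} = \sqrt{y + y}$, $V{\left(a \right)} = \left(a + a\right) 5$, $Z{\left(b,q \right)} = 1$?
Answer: $-213876 + 142584 \sqrt{3} \approx 33087.0$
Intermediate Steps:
$V{\left(a \right)} = 10 a$ ($V{\left(a \right)} = 2 a 5 = 10 a$)
$f{\left(n,y \right)} = \sqrt{2} \sqrt{y}$ ($f{\left(n,y \right)} = \sqrt{2 y} = \sqrt{2} \sqrt{y}$)
$m{\left(D,I \right)} = \frac{-20 + 2 I}{3 + 2 \sqrt{3}}$ ($m{\left(D,I \right)} = \frac{\left(1 I + I\right) + 10 \left(-2\right)}{\sqrt{2} \sqrt{6} + 3} = \frac{\left(I + I\right) - 20}{2 \sqrt{3} + 3} = \frac{2 I - 20}{3 + 2 \sqrt{3}} = \frac{-20 + 2 I}{3 + 2 \sqrt{3}}$)
$m{\left(1,-3 \right)} \left(-8226\right) = \left(20 - -6 - \frac{40 \sqrt{3}}{3} + \frac{4}{3} \left(-3\right) \sqrt{3}\right) \left(-8226\right) = \left(20 + 6 - \frac{40 \sqrt{3}}{3} - 4 \sqrt{3}\right) \left(-8226\right) = \left(26 - \frac{52 \sqrt{3}}{3}\right) \left(-8226\right) = -213876 + 142584 \sqrt{3}$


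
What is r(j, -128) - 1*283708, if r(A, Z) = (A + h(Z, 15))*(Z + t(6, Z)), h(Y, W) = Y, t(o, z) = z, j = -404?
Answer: -147516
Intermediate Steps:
r(A, Z) = 2*Z*(A + Z) (r(A, Z) = (A + Z)*(Z + Z) = (A + Z)*(2*Z) = 2*Z*(A + Z))
r(j, -128) - 1*283708 = 2*(-128)*(-404 - 128) - 1*283708 = 2*(-128)*(-532) - 283708 = 136192 - 283708 = -147516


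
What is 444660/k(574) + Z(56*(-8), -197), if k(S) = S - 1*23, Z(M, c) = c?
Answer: 336113/551 ≈ 610.01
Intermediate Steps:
k(S) = -23 + S (k(S) = S - 23 = -23 + S)
444660/k(574) + Z(56*(-8), -197) = 444660/(-23 + 574) - 197 = 444660/551 - 197 = 336113/551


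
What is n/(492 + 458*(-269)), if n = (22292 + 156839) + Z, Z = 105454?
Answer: -8131/3506 ≈ -2.3192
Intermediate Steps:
n = 284585 (n = (22292 + 156839) + 105454 = 179131 + 105454 = 284585)
n/(492 + 458*(-269)) = 284585/(492 + 458*(-269)) = 284585/(492 - 123202) = 284585/(-122710) = 284585*(-1/122710) = -8131/3506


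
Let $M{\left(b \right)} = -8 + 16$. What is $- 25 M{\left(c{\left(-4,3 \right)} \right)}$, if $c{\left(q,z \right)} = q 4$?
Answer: $-200$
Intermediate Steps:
$c{\left(q,z \right)} = 4 q$
$M{\left(b \right)} = 8$
$- 25 M{\left(c{\left(-4,3 \right)} \right)} = \left(-25\right) 8 = -200$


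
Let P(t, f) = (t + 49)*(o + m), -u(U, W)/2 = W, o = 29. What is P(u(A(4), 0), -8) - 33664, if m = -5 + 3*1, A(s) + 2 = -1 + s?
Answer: -32341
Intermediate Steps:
A(s) = -3 + s (A(s) = -2 + (-1 + s) = -3 + s)
u(U, W) = -2*W
m = -2 (m = -5 + 3 = -2)
P(t, f) = 1323 + 27*t (P(t, f) = (t + 49)*(29 - 2) = (49 + t)*27 = 1323 + 27*t)
P(u(A(4), 0), -8) - 33664 = (1323 + 27*(-2*0)) - 33664 = (1323 + 27*0) - 33664 = (1323 + 0) - 33664 = 1323 - 33664 = -32341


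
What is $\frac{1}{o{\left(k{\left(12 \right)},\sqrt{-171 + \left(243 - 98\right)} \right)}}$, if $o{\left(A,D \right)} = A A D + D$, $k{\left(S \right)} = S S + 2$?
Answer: $- \frac{i \sqrt{26}}{554242} \approx - 9.2 \cdot 10^{-6} i$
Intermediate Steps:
$k{\left(S \right)} = 2 + S^{2}$ ($k{\left(S \right)} = S^{2} + 2 = 2 + S^{2}$)
$o{\left(A,D \right)} = D + D A^{2}$ ($o{\left(A,D \right)} = A^{2} D + D = D A^{2} + D = D + D A^{2}$)
$\frac{1}{o{\left(k{\left(12 \right)},\sqrt{-171 + \left(243 - 98\right)} \right)}} = \frac{1}{\sqrt{-171 + \left(243 - 98\right)} \left(1 + \left(2 + 12^{2}\right)^{2}\right)} = \frac{1}{\sqrt{-171 + 145} \left(1 + \left(2 + 144\right)^{2}\right)} = \frac{1}{\sqrt{-26} \left(1 + 146^{2}\right)} = \frac{1}{i \sqrt{26} \left(1 + 21316\right)} = \frac{1}{i \sqrt{26} \cdot 21317} = \frac{1}{21317 i \sqrt{26}} = - \frac{i \sqrt{26}}{554242}$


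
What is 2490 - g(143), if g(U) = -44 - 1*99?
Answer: 2633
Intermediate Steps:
g(U) = -143 (g(U) = -44 - 99 = -143)
2490 - g(143) = 2490 - 1*(-143) = 2490 + 143 = 2633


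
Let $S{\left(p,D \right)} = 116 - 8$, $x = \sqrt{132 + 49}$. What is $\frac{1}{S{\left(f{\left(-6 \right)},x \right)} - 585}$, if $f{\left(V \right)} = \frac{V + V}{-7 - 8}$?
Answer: $- \frac{1}{477} \approx -0.0020964$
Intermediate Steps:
$f{\left(V \right)} = - \frac{2 V}{15}$ ($f{\left(V \right)} = \frac{2 V}{-15} = 2 V \left(- \frac{1}{15}\right) = - \frac{2 V}{15}$)
$x = \sqrt{181} \approx 13.454$
$S{\left(p,D \right)} = 108$
$\frac{1}{S{\left(f{\left(-6 \right)},x \right)} - 585} = \frac{1}{108 - 585} = \frac{1}{-477} = - \frac{1}{477}$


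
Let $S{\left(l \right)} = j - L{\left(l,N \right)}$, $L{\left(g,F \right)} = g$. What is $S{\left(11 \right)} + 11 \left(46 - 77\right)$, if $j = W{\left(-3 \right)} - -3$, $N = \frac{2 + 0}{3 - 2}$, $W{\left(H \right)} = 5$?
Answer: $-344$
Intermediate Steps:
$N = 2$ ($N = \frac{2}{1} = 2 \cdot 1 = 2$)
$j = 8$ ($j = 5 - -3 = 5 + 3 = 8$)
$S{\left(l \right)} = 8 - l$
$S{\left(11 \right)} + 11 \left(46 - 77\right) = \left(8 - 11\right) + 11 \left(46 - 77\right) = -3 + 11 \left(-31\right) = -3 - 341 = -344$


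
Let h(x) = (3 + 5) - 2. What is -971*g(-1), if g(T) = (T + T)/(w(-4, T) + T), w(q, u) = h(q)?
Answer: 1942/5 ≈ 388.40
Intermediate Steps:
h(x) = 6 (h(x) = 8 - 2 = 6)
w(q, u) = 6
g(T) = 2*T/(6 + T) (g(T) = (T + T)/(6 + T) = (2*T)/(6 + T) = 2*T/(6 + T))
-971*g(-1) = -1942*(-1)/(6 - 1) = -1942*(-1)/5 = -971*(-2/5) = 1942/5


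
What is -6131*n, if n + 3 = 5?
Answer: -12262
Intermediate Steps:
n = 2 (n = -3 + 5 = 2)
-6131*n = -6131*2 = -12262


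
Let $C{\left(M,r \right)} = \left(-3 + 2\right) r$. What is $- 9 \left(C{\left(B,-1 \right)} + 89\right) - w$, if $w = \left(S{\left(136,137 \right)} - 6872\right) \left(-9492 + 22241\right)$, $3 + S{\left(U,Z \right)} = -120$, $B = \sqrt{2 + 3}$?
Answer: $89178445$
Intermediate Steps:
$B = \sqrt{5} \approx 2.2361$
$C{\left(M,r \right)} = - r$
$S{\left(U,Z \right)} = -123$ ($S{\left(U,Z \right)} = -3 - 120 = -123$)
$w = -89179255$ ($w = \left(-123 - 6872\right) \left(-9492 + 22241\right) = \left(-6995\right) 12749 = -89179255$)
$- 9 \left(C{\left(B,-1 \right)} + 89\right) - w = - 9 \left(\left(-1\right) \left(-1\right) + 89\right) - -89179255 = - 9 \left(1 + 89\right) + 89179255 = \left(-9\right) 90 + 89179255 = -810 + 89179255 = 89178445$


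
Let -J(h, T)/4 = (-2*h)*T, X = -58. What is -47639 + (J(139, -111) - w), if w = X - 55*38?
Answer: -168923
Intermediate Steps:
w = -2148 (w = -58 - 55*38 = -58 - 2090 = -2148)
J(h, T) = 8*T*h (J(h, T) = -4*(-2*h)*T = -(-8)*T*h = 8*T*h)
-47639 + (J(139, -111) - w) = -47639 + (8*(-111)*139 - 1*(-2148)) = -47639 + (-123432 + 2148) = -47639 - 121284 = -168923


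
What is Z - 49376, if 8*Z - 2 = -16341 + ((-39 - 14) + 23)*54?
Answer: -412967/8 ≈ -51621.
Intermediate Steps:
Z = -17959/8 (Z = ¼ + (-16341 + ((-39 - 14) + 23)*54)/8 = ¼ + (-16341 + (-53 + 23)*54)/8 = ¼ + (-16341 - 30*54)/8 = ¼ + (-16341 - 1620)/8 = ¼ + (⅛)*(-17961) = ¼ - 17961/8 = -17959/8 ≈ -2244.9)
Z - 49376 = -17959/8 - 49376 = -412967/8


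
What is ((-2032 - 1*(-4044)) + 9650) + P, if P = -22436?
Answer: -10774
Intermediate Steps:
((-2032 - 1*(-4044)) + 9650) + P = ((-2032 - 1*(-4044)) + 9650) - 22436 = ((-2032 + 4044) + 9650) - 22436 = (2012 + 9650) - 22436 = 11662 - 22436 = -10774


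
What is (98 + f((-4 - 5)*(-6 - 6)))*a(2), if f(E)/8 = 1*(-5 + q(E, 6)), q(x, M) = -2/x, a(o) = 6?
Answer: 3124/9 ≈ 347.11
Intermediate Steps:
f(E) = -40 - 16/E (f(E) = 8*(1*(-5 - 2/E)) = 8*(-5 - 2/E) = -40 - 16/E)
(98 + f((-4 - 5)*(-6 - 6)))*a(2) = (98 + (-40 - 16*1/((-6 - 6)*(-4 - 5))))*6 = (98 + (-40 - 16/((-9*(-12)))))*6 = (98 + (-40 - 16/108))*6 = (98 + (-40 - 16*1/108))*6 = (98 + (-40 - 4/27))*6 = (98 - 1084/27)*6 = (1562/27)*6 = 3124/9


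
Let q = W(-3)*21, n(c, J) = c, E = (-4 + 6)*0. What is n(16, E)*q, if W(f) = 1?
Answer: 336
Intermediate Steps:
E = 0 (E = 2*0 = 0)
q = 21 (q = 1*21 = 21)
n(16, E)*q = 16*21 = 336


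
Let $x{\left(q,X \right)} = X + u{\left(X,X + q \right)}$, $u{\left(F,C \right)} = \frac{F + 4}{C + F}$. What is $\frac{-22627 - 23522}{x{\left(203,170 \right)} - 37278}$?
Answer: $\frac{2784323}{2238830} \approx 1.2437$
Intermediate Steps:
$u{\left(F,C \right)} = \frac{4 + F}{C + F}$
$x{\left(q,X \right)} = X + \frac{4 + X}{q + 2 X}$ ($x{\left(q,X \right)} = X + \frac{4 + X}{\left(X + q\right) + X} = X + \frac{4 + X}{q + 2 X}$)
$\frac{-22627 - 23522}{x{\left(203,170 \right)} - 37278} = \frac{-22627 - 23522}{\frac{4 + 170 + 170 \left(203 + 2 \cdot 170\right)}{203 + 2 \cdot 170} - 37278} = - \frac{46149}{\frac{4 + 170 + 170 \left(203 + 340\right)}{203 + 340} - 37278} = - \frac{46149}{\frac{4 + 170 + 170 \cdot 543}{543} - 37278} = - \frac{46149}{\frac{4 + 170 + 92310}{543} - 37278} = - \frac{46149}{\frac{1}{543} \cdot 92484 - 37278} = - \frac{46149}{\frac{30828}{181} - 37278} = - \frac{46149}{- \frac{6716490}{181}} = \left(-46149\right) \left(- \frac{181}{6716490}\right) = \frac{2784323}{2238830}$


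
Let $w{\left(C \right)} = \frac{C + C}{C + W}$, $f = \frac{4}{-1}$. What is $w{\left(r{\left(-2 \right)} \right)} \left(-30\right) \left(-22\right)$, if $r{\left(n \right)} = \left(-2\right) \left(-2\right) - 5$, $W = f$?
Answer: $264$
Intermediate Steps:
$f = -4$ ($f = 4 \left(-1\right) = -4$)
$W = -4$
$r{\left(n \right)} = -1$ ($r{\left(n \right)} = 4 - 5 = -1$)
$w{\left(C \right)} = \frac{2 C}{-4 + C}$ ($w{\left(C \right)} = \frac{C + C}{C - 4} = \frac{2 C}{-4 + C}$)
$w{\left(r{\left(-2 \right)} \right)} \left(-30\right) \left(-22\right) = 2 \left(-1\right) \frac{1}{-4 - 1} \left(-30\right) \left(-22\right) = 2 \left(-1\right) \frac{1}{-5} \left(-30\right) \left(-22\right) = 2 \left(-1\right) \left(- \frac{1}{5}\right) \left(-30\right) \left(-22\right) = \frac{2}{5} \left(-30\right) \left(-22\right) = \left(-12\right) \left(-22\right) = 264$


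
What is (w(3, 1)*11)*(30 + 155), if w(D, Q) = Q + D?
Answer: 8140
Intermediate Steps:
w(D, Q) = D + Q
(w(3, 1)*11)*(30 + 155) = ((3 + 1)*11)*(30 + 155) = (4*11)*185 = 44*185 = 8140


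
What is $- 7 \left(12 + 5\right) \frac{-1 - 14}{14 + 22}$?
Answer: $\frac{595}{12} \approx 49.583$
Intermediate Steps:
$- 7 \left(12 + 5\right) \frac{-1 - 14}{14 + 22} = \left(-7\right) 17 \left(- \frac{15}{36}\right) = - 119 \left(\left(-15\right) \frac{1}{36}\right) = \left(-119\right) \left(- \frac{5}{12}\right) = \frac{595}{12}$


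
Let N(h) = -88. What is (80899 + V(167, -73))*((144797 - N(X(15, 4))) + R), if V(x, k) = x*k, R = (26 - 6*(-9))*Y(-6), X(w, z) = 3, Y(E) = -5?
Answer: 9927275380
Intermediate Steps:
R = -400 (R = (26 - 6*(-9))*(-5) = (26 + 54)*(-5) = 80*(-5) = -400)
V(x, k) = k*x
(80899 + V(167, -73))*((144797 - N(X(15, 4))) + R) = (80899 - 73*167)*((144797 - 1*(-88)) - 400) = (80899 - 12191)*((144797 + 88) - 400) = 68708*(144885 - 400) = 68708*144485 = 9927275380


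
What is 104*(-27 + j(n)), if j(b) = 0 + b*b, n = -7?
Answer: 2288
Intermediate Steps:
j(b) = b**2 (j(b) = 0 + b**2 = b**2)
104*(-27 + j(n)) = 104*(-27 + (-7)**2) = 104*(-27 + 49) = 104*22 = 2288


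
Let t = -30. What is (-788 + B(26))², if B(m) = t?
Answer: 669124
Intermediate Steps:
B(m) = -30
(-788 + B(26))² = (-788 - 30)² = (-818)² = 669124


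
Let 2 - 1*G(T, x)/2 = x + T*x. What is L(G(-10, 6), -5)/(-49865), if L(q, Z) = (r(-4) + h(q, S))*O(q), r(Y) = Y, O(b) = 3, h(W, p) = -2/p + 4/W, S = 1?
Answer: 501/1396220 ≈ 0.00035883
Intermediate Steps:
G(T, x) = 4 - 2*x - 2*T*x (G(T, x) = 4 - 2*(x + T*x) = 4 + (-2*x - 2*T*x) = 4 - 2*x - 2*T*x)
L(q, Z) = -18 + 12/q (L(q, Z) = (-4 + (-2/1 + 4/q))*3 = (-4 + (-2*1 + 4/q))*3 = (-4 + (-2 + 4/q))*3 = (-6 + 4/q)*3 = -18 + 12/q)
L(G(-10, 6), -5)/(-49865) = (-18 + 12/(4 - 2*6 - 2*(-10)*6))/(-49865) = (-18 + 12/(4 - 12 + 120))*(-1/49865) = (-18 + 12/112)*(-1/49865) = (-18 + 12*(1/112))*(-1/49865) = (-18 + 3/28)*(-1/49865) = -501/28*(-1/49865) = 501/1396220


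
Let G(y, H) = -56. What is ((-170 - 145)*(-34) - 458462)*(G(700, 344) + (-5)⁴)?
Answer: -254770888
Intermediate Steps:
((-170 - 145)*(-34) - 458462)*(G(700, 344) + (-5)⁴) = ((-170 - 145)*(-34) - 458462)*(-56 + (-5)⁴) = (-315*(-34) - 458462)*(-56 + 625) = (10710 - 458462)*569 = -447752*569 = -254770888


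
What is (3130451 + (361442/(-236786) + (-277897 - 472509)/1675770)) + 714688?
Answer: 381436511721315031/99199718805 ≈ 3.8451e+6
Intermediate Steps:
(3130451 + (361442/(-236786) + (-277897 - 472509)/1675770)) + 714688 = (3130451 + (361442*(-1/236786) - 750406*1/1675770)) + 714688 = (3130451 + (-180721/118393 - 375203/837885)) + 714688 = (3130451 - 195844823864/99199718805) + 714688 = 310539663088007191/99199718805 + 714688 = 381436511721315031/99199718805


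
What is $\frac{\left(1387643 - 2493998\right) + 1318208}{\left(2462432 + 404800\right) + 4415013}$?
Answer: $\frac{211853}{7282245} \approx 0.029092$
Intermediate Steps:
$\frac{\left(1387643 - 2493998\right) + 1318208}{\left(2462432 + 404800\right) + 4415013} = \frac{-1106355 + 1318208}{2867232 + 4415013} = \frac{211853}{7282245}$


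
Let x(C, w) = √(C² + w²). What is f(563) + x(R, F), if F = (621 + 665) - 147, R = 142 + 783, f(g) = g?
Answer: 563 + √2152946 ≈ 2030.3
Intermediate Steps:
R = 925
F = 1139 (F = 1286 - 147 = 1139)
f(563) + x(R, F) = 563 + √(925² + 1139²) = 563 + √(855625 + 1297321) = 563 + √2152946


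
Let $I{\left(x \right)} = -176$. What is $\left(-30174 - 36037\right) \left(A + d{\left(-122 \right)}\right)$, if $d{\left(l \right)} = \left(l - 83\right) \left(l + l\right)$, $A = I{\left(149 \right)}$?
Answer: $-3300221084$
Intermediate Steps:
$A = -176$
$d{\left(l \right)} = 2 l \left(-83 + l\right)$ ($d{\left(l \right)} = \left(-83 + l\right) 2 l = 2 l \left(-83 + l\right)$)
$\left(-30174 - 36037\right) \left(A + d{\left(-122 \right)}\right) = \left(-30174 - 36037\right) \left(-176 + 2 \left(-122\right) \left(-83 - 122\right)\right) = - 66211 \left(-176 + 2 \left(-122\right) \left(-205\right)\right) = - 66211 \left(-176 + 50020\right) = \left(-66211\right) 49844 = -3300221084$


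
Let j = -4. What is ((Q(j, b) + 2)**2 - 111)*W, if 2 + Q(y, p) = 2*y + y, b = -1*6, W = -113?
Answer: -3729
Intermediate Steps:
b = -6
Q(y, p) = -2 + 3*y (Q(y, p) = -2 + (2*y + y) = -2 + 3*y)
((Q(j, b) + 2)**2 - 111)*W = (((-2 + 3*(-4)) + 2)**2 - 111)*(-113) = (((-2 - 12) + 2)**2 - 111)*(-113) = ((-14 + 2)**2 - 111)*(-113) = ((-12)**2 - 111)*(-113) = (144 - 111)*(-113) = 33*(-113) = -3729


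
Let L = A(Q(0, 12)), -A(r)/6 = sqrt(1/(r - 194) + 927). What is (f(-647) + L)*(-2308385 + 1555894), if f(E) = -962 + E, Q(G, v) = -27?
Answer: 1210758019 + 4514946*sqrt(45275386)/221 ≈ 1.3482e+9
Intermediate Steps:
A(r) = -6*sqrt(927 + 1/(-194 + r)) (A(r) = -6*sqrt(1/(r - 194) + 927) = -6*sqrt(1/(-194 + r) + 927) = -6*sqrt(927 + 1/(-194 + r)))
L = -6*sqrt(45275386)/221 (L = -6*sqrt(204866)*sqrt(-1/(-194 - 27)) = -6*sqrt(204866)*sqrt(-1/(-221)) = -6*sqrt(45275386)/221 ≈ -182.68)
(f(-647) + L)*(-2308385 + 1555894) = ((-962 - 647) - 6*sqrt(45275386)/221)*(-2308385 + 1555894) = (-1609 - 6*sqrt(45275386)/221)*(-752491) = 1210758019 + 4514946*sqrt(45275386)/221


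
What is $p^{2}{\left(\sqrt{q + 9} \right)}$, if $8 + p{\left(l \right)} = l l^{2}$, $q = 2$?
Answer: $1395 - 176 \sqrt{11} \approx 811.27$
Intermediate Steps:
$p{\left(l \right)} = -8 + l^{3}$ ($p{\left(l \right)} = -8 + l l^{2} = -8 + l^{3}$)
$p^{2}{\left(\sqrt{q + 9} \right)} = \left(-8 + \left(\sqrt{2 + 9}\right)^{3}\right)^{2} = \left(-8 + \left(\sqrt{11}\right)^{3}\right)^{2} = \left(-8 + 11 \sqrt{11}\right)^{2}$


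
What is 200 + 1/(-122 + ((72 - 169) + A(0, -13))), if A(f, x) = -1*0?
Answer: 43799/219 ≈ 200.00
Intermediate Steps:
A(f, x) = 0
200 + 1/(-122 + ((72 - 169) + A(0, -13))) = 200 + 1/(-122 + ((72 - 169) + 0)) = 200 + 1/(-122 + (-97 + 0)) = 200 + 1/(-122 - 97) = 200 + 1/(-219) = 200 - 1/219 = 43799/219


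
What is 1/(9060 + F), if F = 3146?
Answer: 1/12206 ≈ 8.1927e-5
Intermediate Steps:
1/(9060 + F) = 1/(9060 + 3146) = 1/12206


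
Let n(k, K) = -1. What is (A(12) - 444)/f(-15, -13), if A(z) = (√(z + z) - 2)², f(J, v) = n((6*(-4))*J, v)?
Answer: 416 + 8*√6 ≈ 435.60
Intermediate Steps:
f(J, v) = -1
A(z) = (-2 + √2*√z)² (A(z) = (√(2*z) - 2)² = (√2*√z - 2)² = (-2 + √2*√z)²)
(A(12) - 444)/f(-15, -13) = ((-2 + √2*√12)² - 444)/(-1) = ((-2 + √2*(2*√3))² - 444)*(-1) = ((-2 + 2*√6)² - 444)*(-1) = (-444 + (-2 + 2*√6)²)*(-1) = 444 - (-2 + 2*√6)²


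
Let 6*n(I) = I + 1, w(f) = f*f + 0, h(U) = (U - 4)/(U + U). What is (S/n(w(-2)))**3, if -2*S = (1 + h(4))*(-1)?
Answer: 27/125 ≈ 0.21600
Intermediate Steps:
h(U) = (-4 + U)/(2*U) (h(U) = (-4 + U)/((2*U)) = (-4 + U)*(1/(2*U)) = (-4 + U)/(2*U))
w(f) = f**2 (w(f) = f**2 + 0 = f**2)
n(I) = 1/6 + I/6 (n(I) = (I + 1)/6 = (1 + I)/6 = 1/6 + I/6)
S = 1/2 (S = -(1 + (1/2)*(-4 + 4)/4)*(-1)/2 = -(1 + (1/2)*(1/4)*0)*(-1)/2 = -(1 + 0)*(-1)/2 = -(-1)/2 = -1/2*(-1) = 1/2 ≈ 0.50000)
(S/n(w(-2)))**3 = (1/(2*(1/6 + (1/6)*(-2)**2)))**3 = (1/(2*(1/6 + (1/6)*4)))**3 = (1/(2*(1/6 + 2/3)))**3 = (1/(2*(5/6)))**3 = ((1/2)*(6/5))**3 = (3/5)**3 = 27/125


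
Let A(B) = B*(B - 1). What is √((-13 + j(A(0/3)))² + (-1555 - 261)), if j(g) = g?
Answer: 3*I*√183 ≈ 40.583*I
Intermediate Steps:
A(B) = B*(-1 + B)
√((-13 + j(A(0/3)))² + (-1555 - 261)) = √((-13 + (0/3)*(-1 + 0/3))² + (-1555 - 261)) = √((-13 + (0*(⅓))*(-1 + 0*(⅓)))² - 1816) = √((-13 + 0*(-1 + 0))² - 1816) = √((-13 + 0*(-1))² - 1816) = √((-13 + 0)² - 1816) = √((-13)² - 1816) = √(169 - 1816) = √(-1647) = 3*I*√183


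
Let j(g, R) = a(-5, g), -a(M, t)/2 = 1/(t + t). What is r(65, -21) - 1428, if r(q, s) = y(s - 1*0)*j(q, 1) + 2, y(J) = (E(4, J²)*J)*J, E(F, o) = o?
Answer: -287171/65 ≈ -4418.0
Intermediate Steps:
a(M, t) = -1/t (a(M, t) = -2/(t + t) = -2*1/(2*t) = -1/t)
j(g, R) = -1/g
y(J) = J⁴ (y(J) = (J²*J)*J = J³*J = J⁴)
r(q, s) = 2 - s⁴/q (r(q, s) = (s - 1*0)⁴*(-1/q) + 2 = (s + 0)⁴*(-1/q) + 2 = s⁴*(-1/q) + 2 = -s⁴/q + 2 = 2 - s⁴/q)
r(65, -21) - 1428 = (2 - 1*(-21)⁴/65) - 1428 = (2 - 1*1/65*194481) - 1428 = (2 - 194481/65) - 1428 = -194351/65 - 1428 = -287171/65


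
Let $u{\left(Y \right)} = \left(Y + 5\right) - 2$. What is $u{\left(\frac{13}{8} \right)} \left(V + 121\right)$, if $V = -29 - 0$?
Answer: $\frac{851}{2} \approx 425.5$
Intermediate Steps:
$V = -29$ ($V = -29 + 0 = -29$)
$u{\left(Y \right)} = 3 + Y$ ($u{\left(Y \right)} = \left(5 + Y\right) - 2 = 3 + Y$)
$u{\left(\frac{13}{8} \right)} \left(V + 121\right) = \left(3 + \frac{13}{8}\right) \left(-29 + 121\right) = \left(3 + 13 \cdot \frac{1}{8}\right) 92 = \left(3 + \frac{13}{8}\right) 92 = \frac{37}{8} \cdot 92 = \frac{851}{2}$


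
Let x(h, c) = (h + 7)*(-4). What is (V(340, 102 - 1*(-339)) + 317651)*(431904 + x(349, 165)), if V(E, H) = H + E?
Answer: 137078607360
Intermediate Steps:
x(h, c) = -28 - 4*h (x(h, c) = (7 + h)*(-4) = -28 - 4*h)
V(E, H) = E + H
(V(340, 102 - 1*(-339)) + 317651)*(431904 + x(349, 165)) = ((340 + (102 - 1*(-339))) + 317651)*(431904 + (-28 - 4*349)) = ((340 + (102 + 339)) + 317651)*(431904 + (-28 - 1396)) = ((340 + 441) + 317651)*(431904 - 1424) = (781 + 317651)*430480 = 318432*430480 = 137078607360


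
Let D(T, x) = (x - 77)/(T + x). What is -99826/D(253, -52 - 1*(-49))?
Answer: 1247825/4 ≈ 3.1196e+5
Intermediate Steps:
D(T, x) = (-77 + x)/(T + x)
-99826/D(253, -52 - 1*(-49)) = -99826*(253 + (-52 - 1*(-49)))/(-77 + (-52 - 1*(-49))) = -99826*(253 + (-52 + 49))/(-77 + (-52 + 49)) = -99826*(253 - 3)/(-77 - 3) = -99826/(-80/250) = -99826/((1/250)*(-80)) = -99826/(-8/25) = -99826*(-25/8) = 1247825/4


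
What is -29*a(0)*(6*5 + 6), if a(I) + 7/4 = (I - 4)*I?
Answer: 1827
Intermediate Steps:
a(I) = -7/4 + I*(-4 + I) (a(I) = -7/4 + (I - 4)*I = -7/4 + (-4 + I)*I = -7/4 + I*(-4 + I))
-29*a(0)*(6*5 + 6) = -29*(-7/4 + 0² - 4*0)*(6*5 + 6) = -29*(-7/4 + 0 + 0)*(30 + 6) = -(-203)*36/4 = -29*(-63) = 1827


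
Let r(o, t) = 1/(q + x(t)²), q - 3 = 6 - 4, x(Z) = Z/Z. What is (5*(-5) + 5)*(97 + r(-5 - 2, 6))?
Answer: -5830/3 ≈ -1943.3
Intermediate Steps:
x(Z) = 1
q = 5 (q = 3 + (6 - 4) = 3 + 2 = 5)
r(o, t) = ⅙ (r(o, t) = 1/(5 + 1²) = 1/(5 + 1) = 1/6 = ⅙)
(5*(-5) + 5)*(97 + r(-5 - 2, 6)) = (5*(-5) + 5)*(97 + ⅙) = (-25 + 5)*(583/6) = -20*583/6 = -5830/3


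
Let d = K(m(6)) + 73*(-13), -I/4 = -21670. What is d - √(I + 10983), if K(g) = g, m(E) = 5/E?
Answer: -5689/6 - √97663 ≈ -1260.7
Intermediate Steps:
I = 86680 (I = -4*(-21670) = 86680)
d = -5689/6 (d = 5/6 + 73*(-13) = 5*(⅙) - 949 = ⅚ - 949 = -5689/6 ≈ -948.17)
d - √(I + 10983) = -5689/6 - √(86680 + 10983) = -5689/6 - √97663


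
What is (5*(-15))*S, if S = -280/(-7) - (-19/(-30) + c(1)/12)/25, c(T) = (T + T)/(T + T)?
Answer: -59957/20 ≈ -2997.9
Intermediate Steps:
c(T) = 1 (c(T) = (2*T)/((2*T)) = (2*T)*(1/(2*T)) = 1)
S = 59957/1500 (S = -280/(-7) - (-19/(-30) + 1/12)/25 = -280*(-⅐) - (-19*(-1/30) + 1*(1/12))*(1/25) = 40 - (19/30 + 1/12)*(1/25) = 40 - 1*43/60*(1/25) = 40 - 43/60*1/25 = 40 - 43/1500 = 59957/1500 ≈ 39.971)
(5*(-15))*S = (5*(-15))*(59957/1500) = -75*59957/1500 = -59957/20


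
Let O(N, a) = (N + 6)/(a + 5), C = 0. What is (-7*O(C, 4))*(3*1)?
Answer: -14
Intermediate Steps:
O(N, a) = (6 + N)/(5 + a)
(-7*O(C, 4))*(3*1) = (-7*(6 + 0)/(5 + 4))*(3*1) = -7*6/9*3 = -7*⅔*3 = -14/3*3 = -14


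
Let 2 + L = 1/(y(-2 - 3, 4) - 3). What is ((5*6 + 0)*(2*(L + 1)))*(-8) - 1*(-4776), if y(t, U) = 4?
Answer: 4776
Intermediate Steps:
L = -1 (L = -2 + 1/(4 - 3) = -2 + 1/1 = -2 + 1 = -1)
((5*6 + 0)*(2*(L + 1)))*(-8) - 1*(-4776) = ((5*6 + 0)*(2*(-1 + 1)))*(-8) - 1*(-4776) = ((30 + 0)*(2*0))*(-8) + 4776 = (30*0)*(-8) + 4776 = 0*(-8) + 4776 = 0 + 4776 = 4776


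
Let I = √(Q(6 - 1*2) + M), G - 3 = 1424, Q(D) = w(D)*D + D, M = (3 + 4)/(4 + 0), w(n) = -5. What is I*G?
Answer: 1427*I*√57/2 ≈ 5386.8*I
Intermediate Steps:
M = 7/4 ≈ 1.7500
Q(D) = -4*D (Q(D) = -5*D + D = -4*D)
G = 1427 (G = 3 + 1424 = 1427)
I = I*√57/2 (I = √(-4*(6 - 1*2) + 7/4) = √(-4*(6 - 2) + 7/4) = √(-4*4 + 7/4) = √(-16 + 7/4) = √(-57/4) = I*√57/2 ≈ 3.7749*I)
I*G = (I*√57/2)*1427 = 1427*I*√57/2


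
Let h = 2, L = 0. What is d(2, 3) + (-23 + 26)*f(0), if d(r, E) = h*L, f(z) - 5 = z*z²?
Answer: 15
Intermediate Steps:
f(z) = 5 + z³ (f(z) = 5 + z*z² = 5 + z³)
d(r, E) = 0 (d(r, E) = 2*0 = 0)
d(2, 3) + (-23 + 26)*f(0) = 0 + (-23 + 26)*(5 + 0³) = 0 + 3*(5 + 0) = 0 + 3*5 = 0 + 15 = 15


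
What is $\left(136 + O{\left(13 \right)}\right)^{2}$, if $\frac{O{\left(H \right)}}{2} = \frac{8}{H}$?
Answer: $\frac{3182656}{169} \approx 18832.0$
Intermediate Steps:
$O{\left(H \right)} = \frac{16}{H}$ ($O{\left(H \right)} = 2 \frac{8}{H} = \frac{16}{H}$)
$\left(136 + O{\left(13 \right)}\right)^{2} = \left(136 + \frac{16}{13}\right)^{2} = \left(\frac{1784}{13}\right)^{2} = \frac{3182656}{169}$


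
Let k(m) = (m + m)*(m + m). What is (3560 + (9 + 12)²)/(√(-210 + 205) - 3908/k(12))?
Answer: -562892688/1058209 - 82964736*I*√5/1058209 ≈ -531.93 - 175.31*I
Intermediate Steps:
k(m) = 4*m² (k(m) = (2*m)*(2*m) = 4*m²)
(3560 + (9 + 12)²)/(√(-210 + 205) - 3908/k(12)) = (3560 + (9 + 12)²)/(√(-210 + 205) - 3908/(4*12²)) = (3560 + 21²)/(√(-5) - 3908/(4*144)) = (3560 + 441)/(I*√5 - 3908/576) = 4001/(I*√5 - 3908*1/576) = 4001/(I*√5 - 977/144) = 4001/(-977/144 + I*√5)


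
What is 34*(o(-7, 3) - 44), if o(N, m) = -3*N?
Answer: -782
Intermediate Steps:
34*(o(-7, 3) - 44) = 34*(-3*(-7) - 44) = 34*(21 - 44) = 34*(-23) = -782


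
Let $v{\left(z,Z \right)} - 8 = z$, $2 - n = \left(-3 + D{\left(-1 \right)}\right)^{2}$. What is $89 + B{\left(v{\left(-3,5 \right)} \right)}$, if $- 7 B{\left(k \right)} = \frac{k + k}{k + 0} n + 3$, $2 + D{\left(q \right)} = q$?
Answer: $\frac{688}{7} \approx 98.286$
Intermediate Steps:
$D{\left(q \right)} = -2 + q$
$n = -34$ ($n = 2 - \left(-3 - 3\right)^{2} = 2 - \left(-6\right)^{2} = 2 - 36 = -34$)
$v{\left(z,Z \right)} = 8 + z$
$B{\left(k \right)} = \frac{65}{7}$ ($B{\left(k \right)} = - \frac{\frac{k + k}{k + 0} \left(-34\right) + 3}{7} = - \frac{\frac{2 k}{k} \left(-34\right) + 3}{7} = - \frac{2 \left(-34\right) + 3}{7} = - \frac{-68 + 3}{7} = \left(- \frac{1}{7}\right) \left(-65\right) = \frac{65}{7}$)
$89 + B{\left(v{\left(-3,5 \right)} \right)} = 89 + \frac{65}{7} = \frac{688}{7}$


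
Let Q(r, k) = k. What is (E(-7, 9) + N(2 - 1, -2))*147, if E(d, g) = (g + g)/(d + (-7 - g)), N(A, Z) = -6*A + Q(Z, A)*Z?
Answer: -29694/23 ≈ -1291.0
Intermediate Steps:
N(A, Z) = -6*A + A*Z
E(d, g) = 2*g/(-7 + d - g) (E(d, g) = (2*g)/(-7 + d - g) = 2*g/(-7 + d - g))
(E(-7, 9) + N(2 - 1, -2))*147 = (2*9/(-7 - 7 - 1*9) + (2 - 1)*(-6 - 2))*147 = (2*9/(-7 - 7 - 9) + 1*(-8))*147 = (2*9/(-23) - 8)*147 = (2*9*(-1/23) - 8)*147 = (-18/23 - 8)*147 = -202/23*147 = -29694/23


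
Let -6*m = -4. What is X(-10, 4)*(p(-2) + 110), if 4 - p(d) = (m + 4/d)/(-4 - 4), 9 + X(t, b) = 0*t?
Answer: -2049/2 ≈ -1024.5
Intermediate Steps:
m = 2/3 (m = -1/6*(-4) = 2/3 ≈ 0.66667)
X(t, b) = -9 (X(t, b) = -9 + 0*t = -9 + 0 = -9)
p(d) = 49/12 + 1/(2*d) (p(d) = 4 - (2/3 + 4/d)/(-4 - 4) = 4 - (2/3 + 4/d)/(-8) = 4 - (2/3 + 4/d)*(-1)/8 = 4 - (-1/12 - 1/(2*d)) = 4 + (1/12 + 1/(2*d)) = 49/12 + 1/(2*d))
X(-10, 4)*(p(-2) + 110) = -9*((1/12)*(6 + 49*(-2))/(-2) + 110) = -9*((1/12)*(-1/2)*(6 - 98) + 110) = -9*((1/12)*(-1/2)*(-92) + 110) = -9*(23/6 + 110) = -9*683/6 = -2049/2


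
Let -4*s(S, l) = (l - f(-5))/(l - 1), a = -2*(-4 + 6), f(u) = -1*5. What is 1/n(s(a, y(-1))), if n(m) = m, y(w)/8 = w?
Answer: -12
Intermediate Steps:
y(w) = 8*w
f(u) = -5
a = -4 (a = -2*2 = -4)
s(S, l) = -(5 + l)/(4*(-1 + l)) (s(S, l) = -(l - 1*(-5))/(4*(l - 1)) = -(l + 5)/(4*(-1 + l)) = -(5 + l)/(4*(-1 + l)))
1/n(s(a, y(-1))) = 1/((-5 - 8*(-1))/(4*(-1 + 8*(-1)))) = 1/((-5 - 1*(-8))/(4*(-1 - 8))) = 1/((1/4)*(-5 + 8)/(-9)) = 1/((1/4)*(-1/9)*3) = 1/(-1/12) = -12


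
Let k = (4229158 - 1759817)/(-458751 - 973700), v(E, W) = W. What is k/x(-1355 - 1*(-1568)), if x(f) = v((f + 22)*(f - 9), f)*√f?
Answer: -2469341*√213/64988869419 ≈ -0.00055454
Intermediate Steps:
x(f) = f^(3/2) (x(f) = f*√f = f^(3/2))
k = -2469341/1432451 (k = 2469341/(-1432451) = 2469341*(-1/1432451) = -2469341/1432451 ≈ -1.7239)
k/x(-1355 - 1*(-1568)) = -2469341/(1432451*(-1355 - 1*(-1568))^(3/2)) = -2469341/(1432451*(-1355 + 1568)^(3/2)) = -2469341*√213/45369/1432451 = -2469341*√213/64988869419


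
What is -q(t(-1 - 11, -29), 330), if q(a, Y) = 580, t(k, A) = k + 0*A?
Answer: -580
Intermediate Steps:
t(k, A) = k (t(k, A) = k + 0 = k)
-q(t(-1 - 11, -29), 330) = -1*580 = -580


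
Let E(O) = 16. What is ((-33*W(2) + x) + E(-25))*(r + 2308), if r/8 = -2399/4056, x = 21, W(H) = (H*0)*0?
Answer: 43207009/507 ≈ 85221.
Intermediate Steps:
W(H) = 0 (W(H) = 0*0 = 0)
r = -2399/507 (r = 8*(-2399/4056) = -2399/507 ≈ -4.7318)
((-33*W(2) + x) + E(-25))*(r + 2308) = ((-33*0 + 21) + 16)*(-2399/507 + 2308) = ((0 + 21) + 16)*(1167757/507) = (21 + 16)*(1167757/507) = 37*(1167757/507) = 43207009/507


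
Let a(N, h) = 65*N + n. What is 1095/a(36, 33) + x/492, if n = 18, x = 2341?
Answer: 336601/64452 ≈ 5.2225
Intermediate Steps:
a(N, h) = 18 + 65*N (a(N, h) = 65*N + 18 = 18 + 65*N)
1095/a(36, 33) + x/492 = 1095/(18 + 65*36) + 2341/492 = 1095/(18 + 2340) + 2341*(1/492) = 1095/2358 + 2341/492 = 1095*(1/2358) + 2341/492 = 365/786 + 2341/492 = 336601/64452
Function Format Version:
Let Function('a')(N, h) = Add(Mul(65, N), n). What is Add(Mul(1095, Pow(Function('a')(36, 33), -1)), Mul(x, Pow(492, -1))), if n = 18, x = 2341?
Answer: Rational(336601, 64452) ≈ 5.2225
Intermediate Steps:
Function('a')(N, h) = Add(18, Mul(65, N)) (Function('a')(N, h) = Add(Mul(65, N), 18) = Add(18, Mul(65, N)))
Add(Mul(1095, Pow(Function('a')(36, 33), -1)), Mul(x, Pow(492, -1))) = Add(Mul(1095, Pow(Add(18, Mul(65, 36)), -1)), Mul(2341, Pow(492, -1))) = Add(Mul(1095, Pow(Add(18, 2340), -1)), Mul(2341, Rational(1, 492))) = Add(Mul(1095, Pow(2358, -1)), Rational(2341, 492)) = Add(Mul(1095, Rational(1, 2358)), Rational(2341, 492)) = Add(Rational(365, 786), Rational(2341, 492)) = Rational(336601, 64452)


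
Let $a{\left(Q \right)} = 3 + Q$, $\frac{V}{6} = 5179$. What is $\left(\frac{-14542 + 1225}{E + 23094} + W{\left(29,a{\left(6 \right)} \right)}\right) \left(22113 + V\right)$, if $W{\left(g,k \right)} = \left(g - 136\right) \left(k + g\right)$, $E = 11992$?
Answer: $- \frac{7588348478691}{35086} \approx -2.1628 \cdot 10^{8}$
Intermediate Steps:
$V = 31074$ ($V = 6 \cdot 5179 = 31074$)
$W{\left(g,k \right)} = \left(-136 + g\right) \left(g + k\right)$
$\left(\frac{-14542 + 1225}{E + 23094} + W{\left(29,a{\left(6 \right)} \right)}\right) \left(22113 + V\right) = \left(\frac{-14542 + 1225}{11992 + 23094} + \left(29^{2} - 3944 - 136 \left(3 + 6\right) + 29 \left(3 + 6\right)\right)\right) \left(22113 + 31074\right) = \left(- \frac{13317}{35086} + \left(841 - 3944 - 1224 + 29 \cdot 9\right)\right) 53187 = \left(\left(-13317\right) \frac{1}{35086} + \left(841 - 3944 - 1224 + 261\right)\right) 53187 = \left(- \frac{13317}{35086} - 4066\right) 53187 = \left(- \frac{142672993}{35086}\right) 53187 = - \frac{7588348478691}{35086}$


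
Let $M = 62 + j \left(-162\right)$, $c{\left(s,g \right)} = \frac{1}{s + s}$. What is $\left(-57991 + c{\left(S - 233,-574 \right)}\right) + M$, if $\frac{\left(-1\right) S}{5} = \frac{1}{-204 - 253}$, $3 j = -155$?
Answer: $- \frac{10553688625}{212952} \approx -49559.0$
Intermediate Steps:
$j = - \frac{155}{3}$ ($j = \frac{1}{3} \left(-155\right) = - \frac{155}{3} \approx -51.667$)
$S = \frac{5}{457}$ ($S = - \frac{5}{-204 - 253} = - \frac{5}{-457} = \left(-5\right) \left(- \frac{1}{457}\right) = \frac{5}{457} \approx 0.010941$)
$c{\left(s,g \right)} = \frac{1}{2 s}$
$M = 8432$ ($M = 62 - -8370 = 62 + 8370 = 8432$)
$\left(-57991 + c{\left(S - 233,-574 \right)}\right) + M = \left(-57991 + \frac{1}{2 \left(\frac{5}{457} - 233\right)}\right) + 8432 = \left(-57991 + \frac{1}{2 \left(- \frac{106476}{457}\right)}\right) + 8432 = \left(-57991 + \frac{1}{2} \left(- \frac{457}{106476}\right)\right) + 8432 = \left(-57991 - \frac{457}{212952}\right) + 8432 = - \frac{12349299889}{212952} + 8432 = - \frac{10553688625}{212952}$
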